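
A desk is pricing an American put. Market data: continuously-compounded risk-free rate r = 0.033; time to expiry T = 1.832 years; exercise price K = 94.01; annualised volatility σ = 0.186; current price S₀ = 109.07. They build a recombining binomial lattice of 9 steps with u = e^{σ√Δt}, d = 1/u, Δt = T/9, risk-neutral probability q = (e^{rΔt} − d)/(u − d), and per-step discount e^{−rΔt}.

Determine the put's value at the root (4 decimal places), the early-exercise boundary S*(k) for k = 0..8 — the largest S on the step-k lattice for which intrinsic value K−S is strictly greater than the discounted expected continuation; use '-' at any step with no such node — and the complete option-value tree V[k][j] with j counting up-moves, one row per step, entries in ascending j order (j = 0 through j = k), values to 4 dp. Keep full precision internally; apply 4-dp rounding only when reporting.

Δt=0.20356, u=1.08754, d=0.91951, q=0.51914, disc=e^(-rΔt)=0.99331
k=9 terminal: V=max(K-S,0) → 42.7593 33.3936 22.3165 9.2150 0.0000 0.0000 0.0000 0.0000 0.0000 0.0000
k=8: j=0 S=55.7372 intr=38.2728 cont=37.6435 V=38.2728[EX]; j=1 S=65.9227 intr=28.0873 cont=27.4579 V=28.0873[EX]; j=2 S=77.9696 intr=16.0404 cont=15.4111 V=16.0404[EX]; j=3 S=92.2179 intr=1.7921 cont=4.4014 V=4.4014[hold]; j=4 S=109.0700 intr=0.0000 cont=0.0000 V=0.0000[hold]; j=5 S=129.0017 intr=0.0000 cont=0.0000 V=0.0000[hold]; j=6 S=152.5758 intr=0.0000 cont=0.0000 V=0.0000[hold]; j=7 S=180.4578 intr=0.0000 cont=0.0000 V=0.0000[hold]; j=8 S=213.4351 intr=0.0000 cont=0.0000 V=0.0000[hold]  S*(8)=77.9696
k=7: j=0 S=60.6164 intr=33.3936 cont=32.7643 V=33.3936[EX]; j=1 S=71.6935 intr=22.3165 cont=21.6871 V=22.3165[EX]; j=2 S=84.7950 intr=9.2150 cont=9.9312 V=9.9312[hold]; j=3 S=100.2906 intr=0.0000 cont=2.1023 V=2.1023[hold]; j=4 S=118.6179 intr=0.0000 cont=0.0000 V=0.0000[hold]; j=5 S=140.2945 intr=0.0000 cont=0.0000 V=0.0000[hold]; j=6 S=165.9322 intr=0.0000 cont=0.0000 V=0.0000[hold]; j=7 S=196.2550 intr=0.0000 cont=0.0000 V=0.0000[hold]  S*(7)=71.6935
k=6: j=0 S=65.9227 intr=28.0873 cont=27.4579 V=28.0873[EX]; j=1 S=77.9696 intr=16.0404 cont=15.7804 V=16.0404[EX]; j=2 S=92.2179 intr=1.7921 cont=5.8276 V=5.8276[hold]; j=3 S=109.0700 intr=0.0000 cont=1.0041 V=1.0041[hold]; j=4 S=129.0017 intr=0.0000 cont=0.0000 V=0.0000[hold]; j=5 S=152.5758 intr=0.0000 cont=0.0000 V=0.0000[hold]; j=6 S=180.4578 intr=0.0000 cont=0.0000 V=0.0000[hold]  S*(6)=77.9696
k=5: j=0 S=71.6935 intr=22.3165 cont=21.6871 V=22.3165[EX]; j=1 S=84.7950 intr=9.2150 cont=10.6666 V=10.6666[hold]; j=2 S=100.2906 intr=0.0000 cont=3.3013 V=3.3013[hold]; j=3 S=118.6179 intr=0.0000 cont=0.4796 V=0.4796[hold]; j=4 S=140.2945 intr=0.0000 cont=0.0000 V=0.0000[hold]; j=5 S=165.9322 intr=0.0000 cont=0.0000 V=0.0000[hold]  S*(5)=71.6935
k=4: j=0 S=77.9696 intr=16.0404 cont=16.1596 V=16.1596[hold]; j=1 S=92.2179 intr=1.7921 cont=6.7971 V=6.7971[hold]; j=2 S=109.0700 intr=0.0000 cont=1.8241 V=1.8241[hold]; j=3 S=129.0017 intr=0.0000 cont=0.2291 V=0.2291[hold]; j=4 S=152.5758 intr=0.0000 cont=0.0000 V=0.0000[hold]  S*(4)=-
k=3: j=0 S=84.7950 intr=9.2150 cont=11.2235 V=11.2235[hold]; j=1 S=100.2906 intr=0.0000 cont=4.1872 V=4.1872[hold]; j=2 S=118.6179 intr=0.0000 cont=0.9894 V=0.9894[hold]; j=3 S=140.2945 intr=0.0000 cont=0.1094 V=0.1094[hold]  S*(3)=-
k=2: j=0 S=92.2179 intr=1.7921 cont=7.5200 V=7.5200[hold]; j=1 S=109.0700 intr=0.0000 cont=2.5102 V=2.5102[hold]; j=2 S=129.0017 intr=0.0000 cont=0.5290 V=0.5290[hold]  S*(2)=-
k=1: j=0 S=100.2906 intr=0.0000 cont=4.8862 V=4.8862[hold]; j=1 S=118.6179 intr=0.0000 cont=1.4717 V=1.4717[hold]  S*(1)=-
k=0: j=0 S=109.0700 intr=0.0000 cont=3.0928 V=3.0928[hold]  S*(0)=-

price = 3.0928
boundary = - - - - - 71.6935 77.9696 71.6935 77.9696
tree:
3.0928
4.8862 1.4717
7.5200 2.5102 0.5290
11.2235 4.1872 0.9894 0.1094
16.1596 6.7971 1.8241 0.2291 0.0000
22.3165 10.6666 3.3013 0.4796 0.0000 0.0000
28.0873 16.0404 5.8276 1.0041 0.0000 0.0000 0.0000
33.3936 22.3165 9.9312 2.1023 0.0000 0.0000 0.0000 0.0000
38.2728 28.0873 16.0404 4.4014 0.0000 0.0000 0.0000 0.0000 0.0000
42.7593 33.3936 22.3165 9.2150 0.0000 0.0000 0.0000 0.0000 0.0000 0.0000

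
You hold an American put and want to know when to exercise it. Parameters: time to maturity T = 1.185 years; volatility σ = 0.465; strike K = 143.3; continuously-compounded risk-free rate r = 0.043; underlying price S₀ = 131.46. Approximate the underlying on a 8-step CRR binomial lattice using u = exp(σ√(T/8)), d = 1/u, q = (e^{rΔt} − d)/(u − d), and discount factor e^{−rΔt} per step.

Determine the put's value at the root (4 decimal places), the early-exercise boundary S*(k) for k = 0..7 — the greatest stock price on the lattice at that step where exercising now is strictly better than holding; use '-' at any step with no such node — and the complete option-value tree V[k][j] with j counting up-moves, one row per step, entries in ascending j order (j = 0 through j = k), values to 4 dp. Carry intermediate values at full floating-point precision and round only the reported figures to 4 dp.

price = 30.6822
boundary = - - - 76.8464 64.2540 76.8464 91.9067 109.9184
tree:
30.6822
40.9688 19.6419
53.0649 28.0523 10.5416
66.4536 38.8724 16.3823 4.1800
79.0460 51.9455 24.8397 7.1857 0.8894
89.5749 66.4536 36.4914 12.2002 1.6988 0.0000
98.3786 79.0460 51.3933 20.3900 3.2450 0.0000 0.0000
105.7396 89.5749 66.4536 33.3816 6.1985 0.0000 0.0000 0.0000
111.8944 98.3786 79.0460 51.3933 11.8400 0.0000 0.0000 0.0000 0.0000

params: Δt=0.14813 u=1.19598 d=0.83614 q=0.47313 e^(-rΔt)=0.99365
t_8 payoffs: 111.8944 98.3786 79.0460 51.3933 11.8400 0.0000 0.0000 0.0000 0.0000
t_7: node(7,0) S=37.5604 payoff=105.7396 vs cont=104.8298 → 105.7396 [stop]  node(7,1) S=53.7251 payoff=89.5749 vs cont=88.6651 → 89.5749 [stop]  node(7,2) S=76.8464 payoff=66.4536 vs cont=65.5438 → 66.4536 [stop]  node(7,3) S=109.9184 payoff=33.3816 vs cont=32.4718 → 33.3816 [stop]  node(7,4) S=157.2233 payoff=0.0000 vs cont=6.1985 → 6.1985 [wait]  node(7,5) S=224.8866 payoff=0.0000 vs cont=0.0000 → 0.0000 [wait]  node(7,6) S=321.6698 payoff=0.0000 vs cont=0.0000 → 0.0000 [wait]  node(7,7) S=460.1050 payoff=0.0000 vs cont=0.0000 → 0.0000 [wait]  ⇒ S*(7)=109.9184
t_6: node(6,0) S=44.9214 payoff=98.3786 vs cont=97.4687 → 98.3786 [stop]  node(6,1) S=64.2540 payoff=79.0460 vs cont=78.1362 → 79.0460 [stop]  node(6,2) S=91.9067 payoff=51.3933 vs cont=50.4835 → 51.3933 [stop]  node(6,3) S=131.4600 payoff=11.8400 vs cont=20.3900 → 20.3900 [wait]  node(6,4) S=188.0357 payoff=0.0000 vs cont=3.2450 → 3.2450 [wait]  node(6,5) S=268.9596 payoff=0.0000 vs cont=0.0000 → 0.0000 [wait]  node(6,6) S=384.7102 payoff=0.0000 vs cont=0.0000 → 0.0000 [wait]  ⇒ S*(6)=91.9067
t_5: node(5,0) S=53.7251 payoff=89.5749 vs cont=88.6651 → 89.5749 [stop]  node(5,1) S=76.8464 payoff=66.4536 vs cont=65.5438 → 66.4536 [stop]  node(5,2) S=109.9184 payoff=33.3816 vs cont=36.4914 → 36.4914 [wait]  node(5,3) S=157.2233 payoff=0.0000 vs cont=12.2002 → 12.2002 [wait]  node(5,4) S=224.8866 payoff=0.0000 vs cont=1.6988 → 1.6988 [wait]  node(5,5) S=321.6698 payoff=0.0000 vs cont=0.0000 → 0.0000 [wait]  ⇒ S*(5)=76.8464
t_4: node(4,0) S=64.2540 payoff=79.0460 vs cont=78.1362 → 79.0460 [stop]  node(4,1) S=91.9067 payoff=51.3933 vs cont=51.9455 → 51.9455 [wait]  node(4,2) S=131.4600 payoff=11.8400 vs cont=24.8397 → 24.8397 [wait]  node(4,3) S=188.0357 payoff=0.0000 vs cont=7.1857 → 7.1857 [wait]  node(4,4) S=268.9596 payoff=0.0000 vs cont=0.8894 → 0.8894 [wait]  ⇒ S*(4)=64.2540
t_3: node(3,0) S=76.8464 payoff=66.4536 vs cont=65.8034 → 66.4536 [stop]  node(3,1) S=109.9184 payoff=33.3816 vs cont=38.8724 → 38.8724 [wait]  node(3,2) S=157.2233 payoff=0.0000 vs cont=16.3823 → 16.3823 [wait]  node(3,3) S=224.8866 payoff=0.0000 vs cont=4.1800 → 4.1800 [wait]  ⇒ S*(3)=76.8464
t_2: node(2,0) S=91.9067 payoff=51.3933 vs cont=53.0649 → 53.0649 [wait]  node(2,1) S=131.4600 payoff=11.8400 vs cont=28.0523 → 28.0523 [wait]  node(2,2) S=188.0357 payoff=0.0000 vs cont=10.5416 → 10.5416 [wait]  ⇒ S*(2)=-
t_1: node(1,0) S=109.9184 payoff=33.3816 vs cont=40.9688 → 40.9688 [wait]  node(1,1) S=157.2233 payoff=0.0000 vs cont=19.6419 → 19.6419 [wait]  ⇒ S*(1)=-
t_0: node(0,0) S=131.4600 payoff=11.8400 vs cont=30.6822 → 30.6822 [wait]  ⇒ S*(0)=-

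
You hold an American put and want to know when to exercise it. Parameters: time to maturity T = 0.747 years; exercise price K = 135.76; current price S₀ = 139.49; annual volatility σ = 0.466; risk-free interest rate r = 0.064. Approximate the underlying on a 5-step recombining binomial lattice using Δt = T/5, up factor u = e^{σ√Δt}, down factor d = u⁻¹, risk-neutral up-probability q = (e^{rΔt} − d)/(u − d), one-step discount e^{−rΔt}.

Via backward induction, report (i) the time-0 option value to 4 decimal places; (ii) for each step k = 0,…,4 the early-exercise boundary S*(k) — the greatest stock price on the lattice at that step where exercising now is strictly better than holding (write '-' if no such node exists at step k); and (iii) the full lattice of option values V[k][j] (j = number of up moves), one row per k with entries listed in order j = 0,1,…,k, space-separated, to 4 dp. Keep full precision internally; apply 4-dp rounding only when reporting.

price = 18.3885
boundary = - - - 81.2584 97.2956
tree:
18.3885
27.5097 8.9380
39.6557 14.9852 2.6073
54.5016 24.4675 5.0781 0.0000
67.8954 38.4644 9.8901 0.0000 0.0000
79.0815 54.5016 19.2621 0.0000 0.0000 0.0000

Δt=0.14940, u=1.19736, d=0.83517, q=0.48162, disc=e^(-rΔt)=0.99048
k=5 terminal: V=max(K-S,0) → 79.0815 54.5016 19.2621 0.0000 0.0000 0.0000
k=4: j=0 S=67.8646 intr=67.8954 cont=66.6035 V=67.8954[EX]; j=1 S=97.2956 intr=38.4644 cont=37.1725 V=38.4644[EX]; j=2 S=139.4900 intr=0.0000 cont=9.8901 V=9.8901[hold]; j=3 S=199.9830 intr=0.0000 cont=0.0000 V=0.0000[hold]; j=4 S=286.7101 intr=0.0000 cont=0.0000 V=0.0000[hold]  S*(4)=97.2956
k=3: j=0 S=81.2584 intr=54.5016 cont=53.2097 V=54.5016[EX]; j=1 S=116.4979 intr=19.2621 cont=24.4675 V=24.4675[hold]; j=2 S=167.0198 intr=0.0000 cont=5.0781 V=5.0781[hold]; j=3 S=239.4518 intr=0.0000 cont=0.0000 V=0.0000[hold]  S*(3)=81.2584
k=2: j=0 S=97.2956 intr=38.4644 cont=39.6557 V=39.6557[hold]; j=1 S=139.4900 intr=0.0000 cont=14.9852 V=14.9852[hold]; j=2 S=199.9830 intr=0.0000 cont=2.6073 V=2.6073[hold]  S*(2)=-
k=1: j=0 S=116.4979 intr=19.2621 cont=27.5097 V=27.5097[hold]; j=1 S=167.0198 intr=0.0000 cont=8.9380 V=8.9380[hold]  S*(1)=-
k=0: j=0 S=139.4900 intr=0.0000 cont=18.3885 V=18.3885[hold]  S*(0)=-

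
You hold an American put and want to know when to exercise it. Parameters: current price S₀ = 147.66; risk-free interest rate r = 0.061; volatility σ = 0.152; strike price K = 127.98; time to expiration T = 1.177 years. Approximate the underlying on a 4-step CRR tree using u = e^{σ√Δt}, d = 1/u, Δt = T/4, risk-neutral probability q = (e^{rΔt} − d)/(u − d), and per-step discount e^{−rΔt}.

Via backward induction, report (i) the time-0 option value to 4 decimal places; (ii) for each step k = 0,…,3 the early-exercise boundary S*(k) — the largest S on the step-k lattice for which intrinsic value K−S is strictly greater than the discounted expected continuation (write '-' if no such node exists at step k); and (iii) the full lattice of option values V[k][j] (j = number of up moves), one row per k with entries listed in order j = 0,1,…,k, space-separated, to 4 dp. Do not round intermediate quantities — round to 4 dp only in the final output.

price = 1.1493
boundary = - - - 115.3021
tree:
1.1493
2.5868 0.1820
5.7630 0.4509 0.0000
12.6779 1.1171 0.0000 0.0000
21.8034 2.7680 0.0000 0.0000 0.0000

params: Δt=0.29425 u=1.08595 d=0.92086 q=0.58910 e^(-rΔt)=0.98221
t_4 payoffs: 21.8034 2.7680 0.0000 0.0000 0.0000
t_3: node(3,0) S=115.3021 payoff=12.6779 vs cont=10.4012 → 12.6779 [stop]  node(3,1) S=135.9735 payoff=0.0000 vs cont=1.1171 → 1.1171 [wait]  node(3,2) S=160.3509 payoff=0.0000 vs cont=0.0000 → 0.0000 [wait]  node(3,3) S=189.0986 payoff=0.0000 vs cont=0.0000 → 0.0000 [wait]  ⇒ S*(3)=115.3021
t_2: node(2,0) S=125.2120 payoff=2.7680 vs cont=5.7630 → 5.7630 [wait]  node(2,1) S=147.6600 payoff=0.0000 vs cont=0.4509 → 0.4509 [wait]  node(2,2) S=174.1325 payoff=0.0000 vs cont=0.0000 → 0.0000 [wait]  ⇒ S*(2)=-
t_1: node(1,0) S=135.9735 payoff=0.0000 vs cont=2.5868 → 2.5868 [wait]  node(1,1) S=160.3509 payoff=0.0000 vs cont=0.1820 → 0.1820 [wait]  ⇒ S*(1)=-
t_0: node(0,0) S=147.6600 payoff=0.0000 vs cont=1.1493 → 1.1493 [wait]  ⇒ S*(0)=-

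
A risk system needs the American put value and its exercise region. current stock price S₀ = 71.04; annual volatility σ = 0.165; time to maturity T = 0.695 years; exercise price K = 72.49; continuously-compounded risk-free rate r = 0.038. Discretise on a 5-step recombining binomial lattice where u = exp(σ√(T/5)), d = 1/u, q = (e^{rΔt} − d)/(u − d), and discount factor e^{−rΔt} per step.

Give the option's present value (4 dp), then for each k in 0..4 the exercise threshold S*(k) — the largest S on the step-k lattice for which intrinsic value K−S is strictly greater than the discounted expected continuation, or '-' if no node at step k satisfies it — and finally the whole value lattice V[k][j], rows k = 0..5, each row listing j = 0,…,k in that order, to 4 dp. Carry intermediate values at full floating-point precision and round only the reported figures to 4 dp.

price = 4.0020
boundary = - - 62.8160 59.0683 62.8160
tree:
4.0020
6.3584 1.9327
9.6740 3.4541 0.5901
13.4217 5.9484 1.2559 0.0000
16.9459 9.6740 2.6728 0.0000 0.0000
20.2598 13.4217 5.6884 0.0000 0.0000 0.0000

params: Δt=0.13900 u=1.06345 d=0.94034 q=0.52764 e^(-rΔt)=0.99473
t_5 payoffs: 20.2598 13.4217 5.6884 0.0000 0.0000 0.0000
t_4: node(4,0) S=55.5441 payoff=16.9459 vs cont=16.5640 → 16.9459 [stop]  node(4,1) S=62.8160 payoff=9.6740 vs cont=9.2921 → 9.6740 [stop]  node(4,2) S=71.0400 payoff=1.4500 vs cont=2.6728 → 2.6728 [wait]  node(4,3) S=80.3407 payoff=0.0000 vs cont=0.0000 → 0.0000 [wait]  node(4,4) S=90.8590 payoff=0.0000 vs cont=0.0000 → 0.0000 [wait]  ⇒ S*(4)=62.8160
t_3: node(3,0) S=59.0683 payoff=13.4217 vs cont=13.0399 → 13.4217 [stop]  node(3,1) S=66.8016 payoff=5.6884 vs cont=5.9484 → 5.9484 [wait]  node(3,2) S=75.5473 payoff=0.0000 vs cont=1.2559 → 1.2559 [wait]  node(3,3) S=85.4381 payoff=0.0000 vs cont=0.0000 → 0.0000 [wait]  ⇒ S*(3)=59.0683
t_2: node(2,0) S=62.8160 payoff=9.6740 vs cont=9.4285 → 9.6740 [stop]  node(2,1) S=71.0400 payoff=1.4500 vs cont=3.4541 → 3.4541 [wait]  node(2,2) S=80.3407 payoff=0.0000 vs cont=0.5901 → 0.5901 [wait]  ⇒ S*(2)=62.8160
t_1: node(1,0) S=66.8016 payoff=5.6884 vs cont=6.3584 → 6.3584 [wait]  node(1,1) S=75.5473 payoff=0.0000 vs cont=1.9327 → 1.9327 [wait]  ⇒ S*(1)=-
t_0: node(0,0) S=71.0400 payoff=1.4500 vs cont=4.0020 → 4.0020 [wait]  ⇒ S*(0)=-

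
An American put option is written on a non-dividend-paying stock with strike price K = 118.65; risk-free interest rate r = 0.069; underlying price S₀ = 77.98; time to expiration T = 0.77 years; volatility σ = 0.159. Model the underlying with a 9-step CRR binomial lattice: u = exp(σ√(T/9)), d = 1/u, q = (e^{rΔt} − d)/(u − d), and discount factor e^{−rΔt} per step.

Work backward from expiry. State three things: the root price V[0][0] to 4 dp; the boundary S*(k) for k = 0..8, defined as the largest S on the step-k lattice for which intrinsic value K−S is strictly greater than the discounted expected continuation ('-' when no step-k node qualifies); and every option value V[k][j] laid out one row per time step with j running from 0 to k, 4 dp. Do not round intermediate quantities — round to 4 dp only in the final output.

price = 40.6700
boundary = 77.9800 81.6923 85.5813 89.6555 93.9236 98.3949 103.0791 107.9862 113.1270
tree:
40.6700
44.2136 36.9577
47.5962 40.6700 33.0687
50.8250 44.2136 36.9577 28.9945
53.9072 47.5962 40.6700 33.0687 24.7264
56.8492 50.8250 44.2136 36.9577 28.9945 20.2551
59.6576 53.9072 47.5962 40.6700 33.0687 24.7264 15.5709
62.3384 56.8492 50.8250 44.2136 36.9577 28.9945 20.2551 10.6638
64.8973 59.6576 53.9072 47.5962 40.6700 33.0687 24.7264 15.5709 5.5230
67.3400 62.3384 56.8492 50.8250 44.2136 36.9577 28.9945 20.2551 10.6638 0.1375

params: Δt=0.08556 u=1.04761 d=0.95456 q=0.55201 e^(-rΔt)=0.99411
t_9 payoffs: 67.3400 62.3384 56.8492 50.8250 44.2136 36.9577 28.9945 20.2551 10.6638 0.1375
t_8: node(8,0) S=53.7527 payoff=64.8973 vs cont=64.1989 → 64.8973 [stop]  node(8,1) S=58.9924 payoff=59.6576 vs cont=58.9592 → 59.6576 [stop]  node(8,2) S=64.7428 payoff=53.9072 vs cont=53.2088 → 53.9072 [stop]  node(8,3) S=71.0538 payoff=47.5962 vs cont=46.8978 → 47.5962 [stop]  node(8,4) S=77.9800 payoff=40.6700 vs cont=39.9716 → 40.6700 [stop]  node(8,5) S=85.5813 payoff=33.0687 vs cont=32.3703 → 33.0687 [stop]  node(8,6) S=93.9236 payoff=24.7264 vs cont=24.0280 → 24.7264 [stop]  node(8,7) S=103.0791 payoff=15.5709 vs cont=14.8726 → 15.5709 [stop]  node(8,8) S=113.1270 payoff=5.5230 vs cont=4.8247 → 5.5230 [stop]  ⇒ S*(8)=113.1270
t_7: node(7,0) S=56.3116 payoff=62.3384 vs cont=61.6400 → 62.3384 [stop]  node(7,1) S=61.8008 payoff=56.8492 vs cont=56.1509 → 56.8492 [stop]  node(7,2) S=67.8250 payoff=50.8250 vs cont=50.1267 → 50.8250 [stop]  node(7,3) S=74.4364 payoff=44.2136 vs cont=43.5152 → 44.2136 [stop]  node(7,4) S=81.6923 payoff=36.9577 vs cont=36.2593 → 36.9577 [stop]  node(7,5) S=89.6555 payoff=28.9945 vs cont=28.2962 → 28.9945 [stop]  node(7,6) S=98.3949 payoff=20.2551 vs cont=19.5567 → 20.2551 [stop]  node(7,7) S=107.9862 payoff=10.6638 vs cont=9.9654 → 10.6638 [stop]  ⇒ S*(7)=107.9862
t_6: node(6,0) S=58.9924 payoff=59.6576 vs cont=58.9592 → 59.6576 [stop]  node(6,1) S=64.7428 payoff=53.9072 vs cont=53.2088 → 53.9072 [stop]  node(6,2) S=71.0538 payoff=47.5962 vs cont=46.8978 → 47.5962 [stop]  node(6,3) S=77.9800 payoff=40.6700 vs cont=39.9716 → 40.6700 [stop]  node(6,4) S=85.5813 payoff=33.0687 vs cont=32.3703 → 33.0687 [stop]  node(6,5) S=93.9236 payoff=24.7264 vs cont=24.0280 → 24.7264 [stop]  node(6,6) S=103.0791 payoff=15.5709 vs cont=14.8726 → 15.5709 [stop]  ⇒ S*(6)=103.0791
t_5: node(5,0) S=61.8008 payoff=56.8492 vs cont=56.1509 → 56.8492 [stop]  node(5,1) S=67.8250 payoff=50.8250 vs cont=50.1267 → 50.8250 [stop]  node(5,2) S=74.4364 payoff=44.2136 vs cont=43.5152 → 44.2136 [stop]  node(5,3) S=81.6923 payoff=36.9577 vs cont=36.2593 → 36.9577 [stop]  node(5,4) S=89.6555 payoff=28.9945 vs cont=28.2962 → 28.9945 [stop]  node(5,5) S=98.3949 payoff=20.2551 vs cont=19.5567 → 20.2551 [stop]  ⇒ S*(5)=98.3949
t_4: node(4,0) S=64.7428 payoff=53.9072 vs cont=53.2088 → 53.9072 [stop]  node(4,1) S=71.0538 payoff=47.5962 vs cont=46.8978 → 47.5962 [stop]  node(4,2) S=77.9800 payoff=40.6700 vs cont=39.9716 → 40.6700 [stop]  node(4,3) S=85.5813 payoff=33.0687 vs cont=32.3703 → 33.0687 [stop]  node(4,4) S=93.9236 payoff=24.7264 vs cont=24.0280 → 24.7264 [stop]  ⇒ S*(4)=93.9236
t_3: node(3,0) S=67.8250 payoff=50.8250 vs cont=50.1267 → 50.8250 [stop]  node(3,1) S=74.4364 payoff=44.2136 vs cont=43.5152 → 44.2136 [stop]  node(3,2) S=81.6923 payoff=36.9577 vs cont=36.2593 → 36.9577 [stop]  node(3,3) S=89.6555 payoff=28.9945 vs cont=28.2962 → 28.9945 [stop]  ⇒ S*(3)=89.6555
t_2: node(2,0) S=71.0538 payoff=47.5962 vs cont=46.8978 → 47.5962 [stop]  node(2,1) S=77.9800 payoff=40.6700 vs cont=39.9716 → 40.6700 [stop]  node(2,2) S=85.5813 payoff=33.0687 vs cont=32.3703 → 33.0687 [stop]  ⇒ S*(2)=85.5813
t_1: node(1,0) S=74.4364 payoff=44.2136 vs cont=43.5152 → 44.2136 [stop]  node(1,1) S=81.6923 payoff=36.9577 vs cont=36.2593 → 36.9577 [stop]  ⇒ S*(1)=81.6923
t_0: node(0,0) S=77.9800 payoff=40.6700 vs cont=39.9716 → 40.6700 [stop]  ⇒ S*(0)=77.9800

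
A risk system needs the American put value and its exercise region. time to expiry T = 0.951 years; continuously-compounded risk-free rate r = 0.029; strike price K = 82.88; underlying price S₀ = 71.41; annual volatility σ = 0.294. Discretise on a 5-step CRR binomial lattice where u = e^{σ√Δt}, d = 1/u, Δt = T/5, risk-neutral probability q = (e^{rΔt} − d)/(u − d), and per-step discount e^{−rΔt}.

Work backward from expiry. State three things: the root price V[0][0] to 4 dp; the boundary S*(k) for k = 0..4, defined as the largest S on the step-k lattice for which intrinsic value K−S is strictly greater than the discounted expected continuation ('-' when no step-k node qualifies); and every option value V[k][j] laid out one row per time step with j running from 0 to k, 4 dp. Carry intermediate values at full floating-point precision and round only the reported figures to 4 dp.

price = 14.4589
boundary = - - 55.2573 62.8166 71.4100
tree:
14.4589
20.4621 8.3615
27.6227 13.2255 3.3833
34.2724 20.0634 6.2436 0.4384
40.1218 27.6227 11.4700 0.8636 0.0000
45.2673 34.2724 20.0634 1.7010 0.0000 0.0000

params: Δt=0.19020 u=1.13680 d=0.87966 q=0.48950 e^(-rΔt)=0.99450
t_5 payoffs: 45.2673 34.2724 20.0634 1.7010 0.0000 0.0000
t_4: node(4,0) S=42.7582 payoff=40.1218 vs cont=39.6659 → 40.1218 [stop]  node(4,1) S=55.2573 payoff=27.6227 vs cont=27.1668 → 27.6227 [stop]  node(4,2) S=71.4100 payoff=11.4700 vs cont=11.0141 → 11.4700 [stop]  node(4,3) S=92.2845 payoff=0.0000 vs cont=0.8636 → 0.8636 [wait]  node(4,4) S=119.2610 payoff=0.0000 vs cont=0.0000 → 0.0000 [wait]  ⇒ S*(4)=71.4100
t_3: node(3,0) S=48.6076 payoff=34.2724 vs cont=33.8165 → 34.2724 [stop]  node(3,1) S=62.8166 payoff=20.0634 vs cont=19.6075 → 20.0634 [stop]  node(3,2) S=81.1790 payoff=1.7010 vs cont=6.2436 → 6.2436 [wait]  node(3,3) S=104.9092 payoff=0.0000 vs cont=0.4384 → 0.4384 [wait]  ⇒ S*(3)=62.8166
t_2: node(2,0) S=55.2573 payoff=27.6227 vs cont=27.1668 → 27.6227 [stop]  node(2,1) S=71.4100 payoff=11.4700 vs cont=13.2255 → 13.2255 [wait]  node(2,2) S=92.2845 payoff=0.0000 vs cont=3.3833 → 3.3833 [wait]  ⇒ S*(2)=55.2573
t_1: node(1,0) S=62.8166 payoff=20.0634 vs cont=20.4621 → 20.4621 [wait]  node(1,1) S=81.1790 payoff=1.7010 vs cont=8.3615 → 8.3615 [wait]  ⇒ S*(1)=-
t_0: node(0,0) S=71.4100 payoff=11.4700 vs cont=14.4589 → 14.4589 [wait]  ⇒ S*(0)=-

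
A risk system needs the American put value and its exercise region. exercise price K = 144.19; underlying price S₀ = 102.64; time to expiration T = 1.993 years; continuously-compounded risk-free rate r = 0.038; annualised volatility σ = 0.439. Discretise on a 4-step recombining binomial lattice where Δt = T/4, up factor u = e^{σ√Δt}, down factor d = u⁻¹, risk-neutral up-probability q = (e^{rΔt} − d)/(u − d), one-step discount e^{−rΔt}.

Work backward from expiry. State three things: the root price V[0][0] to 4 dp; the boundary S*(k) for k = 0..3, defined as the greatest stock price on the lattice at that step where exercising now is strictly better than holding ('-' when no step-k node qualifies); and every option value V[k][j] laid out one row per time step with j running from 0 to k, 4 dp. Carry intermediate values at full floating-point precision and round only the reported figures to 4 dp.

params: Δt=0.49825 u=1.36326 d=0.73354 q=0.45350 e^(-rΔt)=0.98124
t_4 payoffs: 114.4729 88.9617 41.5500 0.0000 0.0000
t_3: node(3,0) S=40.5120 payoff=103.6780 vs cont=100.9736 → 103.6780 [stop]  node(3,1) S=75.2903 payoff=68.8997 vs cont=66.1953 → 68.8997 [stop]  node(3,2) S=139.9246 payoff=4.2654 vs cont=22.2813 → 22.2813 [wait]  node(3,3) S=260.0454 payoff=0.0000 vs cont=0.0000 → 0.0000 [wait]  ⇒ S*(3)=75.2903
t_2: node(2,0) S=55.2283 payoff=88.9617 vs cont=86.2574 → 88.9617 [stop]  node(2,1) S=102.6400 payoff=41.5500 vs cont=46.8626 → 46.8626 [wait]  node(2,2) S=190.7531 payoff=0.0000 vs cont=11.9484 → 11.9484 [wait]  ⇒ S*(2)=55.2283
t_1: node(1,0) S=75.2903 payoff=68.8997 vs cont=68.5594 → 68.8997 [stop]  node(1,1) S=139.9246 payoff=4.2654 vs cont=30.4471 → 30.4471 [wait]  ⇒ S*(1)=75.2903
t_0: node(0,0) S=102.6400 payoff=41.5500 vs cont=50.4963 → 50.4963 [wait]  ⇒ S*(0)=-

price = 50.4963
boundary = - 75.2903 55.2283 75.2903
tree:
50.4963
68.8997 30.4471
88.9617 46.8626 11.9484
103.6780 68.8997 22.2813 0.0000
114.4729 88.9617 41.5500 0.0000 0.0000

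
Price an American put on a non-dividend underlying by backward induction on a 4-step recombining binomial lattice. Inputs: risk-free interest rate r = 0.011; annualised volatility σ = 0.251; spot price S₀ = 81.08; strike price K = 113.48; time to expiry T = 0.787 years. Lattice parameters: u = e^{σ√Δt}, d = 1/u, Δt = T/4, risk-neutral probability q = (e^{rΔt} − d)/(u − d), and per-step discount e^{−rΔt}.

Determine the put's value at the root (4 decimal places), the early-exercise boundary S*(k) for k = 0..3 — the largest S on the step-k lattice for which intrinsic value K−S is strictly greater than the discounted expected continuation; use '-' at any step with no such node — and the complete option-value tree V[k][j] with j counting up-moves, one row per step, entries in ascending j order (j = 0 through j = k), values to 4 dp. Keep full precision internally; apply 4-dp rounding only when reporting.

price = 32.6524
boundary = - 72.5373 81.0800 90.6287
tree:
32.6524
40.9427 23.8864
48.5853 32.4000 14.8409
55.4226 40.9427 22.8513 6.2957
61.5396 48.5853 32.4000 12.1780 0.0000

params: Δt=0.19675 u=1.11777 d=0.89464 q=0.48191 e^(-rΔt)=0.99784
t_4 payoffs: 61.5396 48.5853 32.4000 12.1780 0.0000
t_3: node(3,0) S=58.0574 payoff=55.4226 vs cont=55.1773 → 55.4226 [stop]  node(3,1) S=72.5373 payoff=40.9427 vs cont=40.6973 → 40.9427 [stop]  node(3,2) S=90.6287 payoff=22.8513 vs cont=22.6059 → 22.8513 [stop]  node(3,3) S=113.2322 payoff=0.2478 vs cont=6.2957 → 6.2957 [wait]  ⇒ S*(3)=90.6287
t_2: node(2,0) S=64.8947 payoff=48.5853 vs cont=48.3399 → 48.5853 [stop]  node(2,1) S=81.0800 payoff=32.4000 vs cont=32.1547 → 32.4000 [stop]  node(2,2) S=101.3020 payoff=12.1780 vs cont=14.8409 → 14.8409 [wait]  ⇒ S*(2)=81.0800
t_1: node(1,0) S=72.5373 payoff=40.9427 vs cont=40.6973 → 40.9427 [stop]  node(1,1) S=90.6287 payoff=22.8513 vs cont=23.8864 → 23.8864 [wait]  ⇒ S*(1)=72.5373
t_0: node(0,0) S=81.0800 payoff=32.4000 vs cont=32.6524 → 32.6524 [wait]  ⇒ S*(0)=-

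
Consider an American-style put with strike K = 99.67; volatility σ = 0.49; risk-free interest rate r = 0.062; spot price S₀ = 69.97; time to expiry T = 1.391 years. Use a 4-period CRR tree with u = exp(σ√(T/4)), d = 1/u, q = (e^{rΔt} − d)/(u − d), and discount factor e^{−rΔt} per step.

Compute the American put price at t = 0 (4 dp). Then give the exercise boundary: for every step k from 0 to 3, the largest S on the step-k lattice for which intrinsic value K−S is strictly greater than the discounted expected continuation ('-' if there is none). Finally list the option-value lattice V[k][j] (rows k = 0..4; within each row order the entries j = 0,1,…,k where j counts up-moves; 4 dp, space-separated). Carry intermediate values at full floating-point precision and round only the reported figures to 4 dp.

price = 33.9885
boundary = - 52.4108 39.2581 52.4108
tree:
33.9885
47.2592 20.3393
60.4119 31.8011 8.1283
70.2639 47.2592 15.5374 0.0000
77.6435 60.4119 29.7000 0.0000 0.0000

Δt=0.34775  u=1.33503  d=0.74905  q=0.46545  discount=0.97867
step 4 (expiry): payoffs max(K−S,0) = 77.6435 60.4119 29.7000 0.0000 0.0000
step 3: (k=3,j=0): S=29.4061, (K−S)⁺=70.2639, hold=68.1379 ⇒ V=70.2639 exercise | (k=3,j=1): S=52.4108, (K−S)⁺=47.2592, hold=45.1333 ⇒ V=47.2592 exercise | (k=3,j=2): S=93.4121, (K−S)⁺=6.2579, hold=15.5374 ⇒ V=15.5374 continue | (k=3,j=3): S=166.4892, (K−S)⁺=0.0000, hold=0.0000 ⇒ V=0.0000 continue  boundary S*=52.4108
step 2: (k=2,j=0): S=39.2581, (K−S)⁺=60.4119, hold=58.2860 ⇒ V=60.4119 exercise | (k=2,j=1): S=69.9700, (K−S)⁺=29.7000, hold=31.8011 ⇒ V=31.8011 continue | (k=2,j=2): S=124.7081, (K−S)⁺=0.0000, hold=8.1283 ⇒ V=8.1283 continue  boundary S*=39.2581
step 1: (k=1,j=0): S=52.4108, (K−S)⁺=47.2592, hold=46.0904 ⇒ V=47.2592 exercise | (k=1,j=1): S=93.4121, (K−S)⁺=6.2579, hold=20.3393 ⇒ V=20.3393 continue  boundary S*=52.4108
step 0: (k=0,j=0): S=69.9700, (K−S)⁺=29.7000, hold=33.9885 ⇒ V=33.9885 continue  boundary S*=-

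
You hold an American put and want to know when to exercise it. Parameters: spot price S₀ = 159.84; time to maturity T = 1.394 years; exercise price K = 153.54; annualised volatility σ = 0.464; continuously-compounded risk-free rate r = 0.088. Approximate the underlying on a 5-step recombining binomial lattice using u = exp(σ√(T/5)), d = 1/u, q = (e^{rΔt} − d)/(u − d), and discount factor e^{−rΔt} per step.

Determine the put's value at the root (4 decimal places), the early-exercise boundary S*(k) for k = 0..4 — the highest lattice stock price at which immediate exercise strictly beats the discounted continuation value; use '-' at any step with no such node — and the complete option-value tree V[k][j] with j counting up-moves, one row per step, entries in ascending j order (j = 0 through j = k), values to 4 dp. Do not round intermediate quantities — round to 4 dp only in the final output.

price = 24.3984
boundary = - - 97.9224 76.6444 97.9224
tree:
24.3984
37.5324 11.9255
55.6176 20.5572 3.5196
76.8956 34.4833 7.0621 0.0000
93.5500 55.6176 14.1701 0.0000 0.0000
106.5855 76.8956 28.4324 0.0000 0.0000 0.0000

Δt=0.27880  u=1.27762  d=0.78271  q=0.48924  discount=0.97576
step 5 (expiry): payoffs max(K−S,0) = 106.5855 76.8956 28.4324 0.0000 0.0000 0.0000
step 4: (k=4,j=0): S=59.9900, (K−S)⁺=93.5500, hold=89.8289 ⇒ V=93.5500 exercise | (k=4,j=1): S=97.9224, (K−S)⁺=55.6176, hold=51.8964 ⇒ V=55.6176 exercise | (k=4,j=2): S=159.8400, (K−S)⁺=0.0000, hold=14.1701 ⇒ V=14.1701 continue | (k=4,j=3): S=260.9089, (K−S)⁺=0.0000, hold=0.0000 ⇒ V=0.0000 continue | (k=4,j=4): S=425.8850, (K−S)⁺=0.0000, hold=0.0000 ⇒ V=0.0000 continue  boundary S*=97.9224
step 3: (k=3,j=0): S=76.6444, (K−S)⁺=76.8956, hold=73.1744 ⇒ V=76.8956 exercise | (k=3,j=1): S=125.1076, (K−S)⁺=28.4324, hold=34.4833 ⇒ V=34.4833 continue | (k=3,j=2): S=204.2148, (K−S)⁺=0.0000, hold=7.0621 ⇒ V=7.0621 continue | (k=3,j=3): S=333.3425, (K−S)⁺=0.0000, hold=0.0000 ⇒ V=0.0000 continue  boundary S*=76.6444
step 2: (k=2,j=0): S=97.9224, (K−S)⁺=55.6176, hold=54.7850 ⇒ V=55.6176 exercise | (k=2,j=1): S=159.8400, (K−S)⁺=0.0000, hold=20.5572 ⇒ V=20.5572 continue | (k=2,j=2): S=260.9089, (K−S)⁺=0.0000, hold=3.5196 ⇒ V=3.5196 continue  boundary S*=97.9224
step 1: (k=1,j=0): S=125.1076, (K−S)⁺=28.4324, hold=37.5324 ⇒ V=37.5324 continue | (k=1,j=1): S=204.2148, (K−S)⁺=0.0000, hold=11.9255 ⇒ V=11.9255 continue  boundary S*=-
step 0: (k=0,j=0): S=159.8400, (K−S)⁺=0.0000, hold=24.3984 ⇒ V=24.3984 continue  boundary S*=-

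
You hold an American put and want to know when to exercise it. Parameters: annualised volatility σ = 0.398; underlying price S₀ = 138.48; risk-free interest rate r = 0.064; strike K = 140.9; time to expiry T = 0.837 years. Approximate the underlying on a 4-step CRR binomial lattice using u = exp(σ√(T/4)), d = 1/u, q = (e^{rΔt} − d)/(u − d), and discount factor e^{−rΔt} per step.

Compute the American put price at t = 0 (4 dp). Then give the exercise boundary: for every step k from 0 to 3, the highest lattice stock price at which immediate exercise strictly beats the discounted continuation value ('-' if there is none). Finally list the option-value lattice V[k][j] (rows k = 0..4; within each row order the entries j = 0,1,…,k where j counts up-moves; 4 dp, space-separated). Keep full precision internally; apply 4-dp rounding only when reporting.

Δt=0.20925  u=1.19969  d=0.83355  q=0.49143  discount=0.98670
step 4 (expiry): payoffs max(K−S,0) = 74.0478 44.6831 2.4200 0.0000 0.0000
step 3: (k=3,j=0): S=80.2017, (K−S)⁺=60.6983, hold=58.8240 ⇒ V=60.6983 exercise | (k=3,j=1): S=115.4301, (K−S)⁺=25.4699, hold=23.5955 ⇒ V=25.4699 exercise | (k=3,j=2): S=166.1326, (K−S)⁺=0.0000, hold=1.2144 ⇒ V=1.2144 continue | (k=3,j=3): S=239.1061, (K−S)⁺=0.0000, hold=0.0000 ⇒ V=0.0000 continue  boundary S*=115.4301
step 2: (k=2,j=0): S=96.2169, (K−S)⁺=44.6831, hold=42.8088 ⇒ V=44.6831 exercise | (k=2,j=1): S=138.4800, (K−S)⁺=2.4200, hold=13.3697 ⇒ V=13.3697 continue | (k=2,j=2): S=199.3071, (K−S)⁺=0.0000, hold=0.6094 ⇒ V=0.6094 continue  boundary S*=96.2169
step 1: (k=1,j=0): S=115.4301, (K−S)⁺=25.4699, hold=28.9050 ⇒ V=28.9050 continue | (k=1,j=1): S=166.1326, (K−S)⁺=0.0000, hold=7.0044 ⇒ V=7.0044 continue  boundary S*=-
step 0: (k=0,j=0): S=138.4800, (K−S)⁺=2.4200, hold=17.9010 ⇒ V=17.9010 continue  boundary S*=-

price = 17.9010
boundary = - - 96.2169 115.4301
tree:
17.9010
28.9050 7.0044
44.6831 13.3697 0.6094
60.6983 25.4699 1.2144 0.0000
74.0478 44.6831 2.4200 0.0000 0.0000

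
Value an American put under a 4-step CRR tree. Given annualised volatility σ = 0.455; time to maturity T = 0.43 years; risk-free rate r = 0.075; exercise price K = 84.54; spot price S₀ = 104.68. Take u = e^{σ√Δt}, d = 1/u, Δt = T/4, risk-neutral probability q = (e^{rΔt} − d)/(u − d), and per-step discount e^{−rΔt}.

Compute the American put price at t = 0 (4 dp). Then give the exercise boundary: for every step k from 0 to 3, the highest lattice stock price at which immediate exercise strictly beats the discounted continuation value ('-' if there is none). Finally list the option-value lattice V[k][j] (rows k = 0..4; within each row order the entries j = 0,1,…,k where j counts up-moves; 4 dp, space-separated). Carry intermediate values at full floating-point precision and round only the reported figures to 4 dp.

price = 3.5822
boundary = - - - 66.9110
tree:
3.5822
6.2239 0.8898
10.6099 1.7581 0.0000
17.6290 3.4739 0.0000 0.0000
26.9021 6.8641 0.0000 0.0000 0.0000

params: Δt=0.10750 u=1.16088 d=0.86141 q=0.48980 e^(-rΔt)=0.99197
t_4 payoffs: 26.9021 6.8641 0.0000 0.0000 0.0000
t_3: node(3,0) S=66.9110 payoff=17.6290 vs cont=16.9502 → 17.6290 [stop]  node(3,1) S=90.1727 payoff=0.0000 vs cont=3.4739 → 3.4739 [wait]  node(3,2) S=121.5213 payoff=0.0000 vs cont=0.0000 → 0.0000 [wait]  node(3,3) S=163.7684 payoff=0.0000 vs cont=0.0000 → 0.0000 [wait]  ⇒ S*(3)=66.9110
t_2: node(2,0) S=77.6759 payoff=6.8641 vs cont=10.6099 → 10.6099 [wait]  node(2,1) S=104.6800 payoff=0.0000 vs cont=1.7581 → 1.7581 [wait]  node(2,2) S=141.0722 payoff=0.0000 vs cont=0.0000 → 0.0000 [wait]  ⇒ S*(2)=-
t_1: node(1,0) S=90.1727 payoff=0.0000 vs cont=6.2239 → 6.2239 [wait]  node(1,1) S=121.5213 payoff=0.0000 vs cont=0.8898 → 0.8898 [wait]  ⇒ S*(1)=-
t_0: node(0,0) S=104.6800 payoff=0.0000 vs cont=3.5822 → 3.5822 [wait]  ⇒ S*(0)=-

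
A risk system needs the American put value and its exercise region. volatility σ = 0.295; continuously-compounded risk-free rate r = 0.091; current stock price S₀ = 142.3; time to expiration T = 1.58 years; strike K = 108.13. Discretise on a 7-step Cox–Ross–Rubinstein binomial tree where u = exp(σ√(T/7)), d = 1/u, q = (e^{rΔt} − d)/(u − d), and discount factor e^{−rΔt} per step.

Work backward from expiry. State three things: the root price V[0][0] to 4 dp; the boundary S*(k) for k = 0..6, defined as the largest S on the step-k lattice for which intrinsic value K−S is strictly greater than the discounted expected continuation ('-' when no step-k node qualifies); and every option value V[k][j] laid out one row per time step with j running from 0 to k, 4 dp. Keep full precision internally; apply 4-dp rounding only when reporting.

Δt=0.22571, u=1.15045, d=0.86923, q=0.53881, disc=e^(-rΔt)=0.97967
k=7 terminal: V=max(K-S,0) → 54.7803 37.5199 14.6751 0.0000 0.0000 0.0000 0.0000 0.0000
k=6: j=0 S=61.3761 intr=46.7539 cont=44.5555 V=46.7539[EX]; j=1 S=81.2334 intr=26.8966 cont=24.6983 V=26.8966[EX]; j=2 S=107.5152 intr=0.6148 cont=6.6304 V=6.6304[hold]; j=3 S=142.3000 intr=0.0000 cont=0.0000 V=0.0000[hold]; j=4 S=188.3389 intr=0.0000 cont=0.0000 V=0.0000[hold]; j=5 S=249.2729 intr=0.0000 cont=0.0000 V=0.0000[hold]; j=6 S=329.9212 intr=0.0000 cont=0.0000 V=0.0000[hold]  S*(6)=81.2334
k=5: j=0 S=70.6101 intr=37.5199 cont=35.3215 V=37.5199[EX]; j=1 S=93.4549 intr=14.6751 cont=15.6521 V=15.6521[hold]; j=2 S=123.6908 intr=0.0000 cont=2.9957 V=2.9957[hold]; j=3 S=163.7090 intr=0.0000 cont=0.0000 V=0.0000[hold]; j=4 S=216.6744 intr=0.0000 cont=0.0000 V=0.0000[hold]; j=5 S=286.7759 intr=0.0000 cont=0.0000 V=0.0000[hold]  S*(5)=70.6101
k=4: j=0 S=81.2334 intr=26.8966 cont=25.2140 V=26.8966[EX]; j=1 S=107.5152 intr=0.6148 cont=8.6531 V=8.6531[hold]; j=2 S=142.3000 intr=0.0000 cont=1.3535 V=1.3535[hold]; j=3 S=188.3389 intr=0.0000 cont=0.0000 V=0.0000[hold]; j=4 S=249.2729 intr=0.0000 cont=0.0000 V=0.0000[hold]  S*(4)=81.2334
k=3: j=0 S=93.4549 intr=14.6751 cont=16.7198 V=16.7198[hold]; j=1 S=123.6908 intr=0.0000 cont=4.6240 V=4.6240[hold]; j=2 S=163.7090 intr=0.0000 cont=0.6115 V=0.6115[hold]; j=3 S=216.6744 intr=0.0000 cont=0.0000 V=0.0000[hold]  S*(3)=-
k=2: j=0 S=107.5152 intr=0.6148 cont=9.9950 V=9.9950[hold]; j=1 S=142.3000 intr=0.0000 cont=2.4120 V=2.4120[hold]; j=2 S=188.3389 intr=0.0000 cont=0.2763 V=0.2763[hold]  S*(2)=-
k=1: j=0 S=123.6908 intr=0.0000 cont=5.7890 V=5.7890[hold]; j=1 S=163.7090 intr=0.0000 cont=1.2356 V=1.2356[hold]  S*(1)=-
k=0: j=0 S=142.3000 intr=0.0000 cont=3.2678 V=3.2678[hold]  S*(0)=-

price = 3.2678
boundary = - - - - 81.2334 70.6101 81.2334
tree:
3.2678
5.7890 1.2356
9.9950 2.4120 0.2763
16.7198 4.6240 0.6115 0.0000
26.8966 8.6531 1.3535 0.0000 0.0000
37.5199 15.6521 2.9957 0.0000 0.0000 0.0000
46.7539 26.8966 6.6304 0.0000 0.0000 0.0000 0.0000
54.7803 37.5199 14.6751 0.0000 0.0000 0.0000 0.0000 0.0000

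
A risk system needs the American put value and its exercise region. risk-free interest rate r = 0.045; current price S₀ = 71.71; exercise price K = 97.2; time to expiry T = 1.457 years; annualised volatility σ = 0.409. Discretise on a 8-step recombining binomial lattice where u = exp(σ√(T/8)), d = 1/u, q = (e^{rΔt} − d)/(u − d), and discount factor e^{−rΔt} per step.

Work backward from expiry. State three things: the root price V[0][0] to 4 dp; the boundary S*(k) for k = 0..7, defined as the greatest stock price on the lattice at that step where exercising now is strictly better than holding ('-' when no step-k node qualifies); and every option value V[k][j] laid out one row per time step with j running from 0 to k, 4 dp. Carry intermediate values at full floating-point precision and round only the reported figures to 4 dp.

Δt=0.18213  u=1.19070  d=0.83984  q=0.47993  discount=0.99184
step 8 (expiry): payoffs max(K−S,0) = 79.4521 72.0374 61.5250 46.6208 25.4900 0.0000 0.0000 0.0000 0.0000
step 7: (k=7,j=0): S=21.1325, (K−S)⁺=76.0675, hold=75.2741 ⇒ V=76.0675 exercise | (k=7,j=1): S=29.9612, (K−S)⁺=67.2388, hold=66.4454 ⇒ V=67.2388 exercise | (k=7,j=2): S=42.4783, (K−S)⁺=54.7217, hold=53.9283 ⇒ V=54.7217 exercise | (k=7,j=3): S=60.2248, (K−S)⁺=36.9752, hold=36.1818 ⇒ V=36.9752 exercise | (k=7,j=4): S=85.3854, (K−S)⁺=11.8146, hold=13.1484 ⇒ V=13.1484 continue | (k=7,j=5): S=121.0575, (K−S)⁺=0.0000, hold=0.0000 ⇒ V=0.0000 continue | (k=7,j=6): S=171.6327, (K−S)⁺=0.0000, hold=0.0000 ⇒ V=0.0000 continue | (k=7,j=7): S=243.3370, (K−S)⁺=0.0000, hold=0.0000 ⇒ V=0.0000 continue  boundary S*=60.2248
step 6: (k=6,j=0): S=25.1626, (K−S)⁺=72.0374, hold=71.2440 ⇒ V=72.0374 exercise | (k=6,j=1): S=35.6750, (K−S)⁺=61.5250, hold=60.7317 ⇒ V=61.5250 exercise | (k=6,j=2): S=50.5792, (K−S)⁺=46.6208, hold=45.8275 ⇒ V=46.6208 exercise | (k=6,j=3): S=71.7100, (K−S)⁺=25.4900, hold=25.3316 ⇒ V=25.4900 exercise | (k=6,j=4): S=101.6688, (K−S)⁺=0.0000, hold=6.7823 ⇒ V=6.7823 continue | (k=6,j=5): S=144.1438, (K−S)⁺=0.0000, hold=0.0000 ⇒ V=0.0000 continue | (k=6,j=6): S=204.3638, (K−S)⁺=0.0000, hold=0.0000 ⇒ V=0.0000 continue  boundary S*=71.7100
step 5: (k=5,j=0): S=29.9612, (K−S)⁺=67.2388, hold=66.4454 ⇒ V=67.2388 exercise | (k=5,j=1): S=42.4783, (K−S)⁺=54.7217, hold=53.9283 ⇒ V=54.7217 exercise | (k=5,j=2): S=60.2248, (K−S)⁺=36.9752, hold=36.1818 ⇒ V=36.9752 exercise | (k=5,j=3): S=85.3854, (K−S)⁺=11.8146, hold=16.3769 ⇒ V=16.3769 continue | (k=5,j=4): S=121.0575, (K−S)⁺=0.0000, hold=3.4985 ⇒ V=3.4985 continue | (k=5,j=5): S=171.6327, (K−S)⁺=0.0000, hold=0.0000 ⇒ V=0.0000 continue  boundary S*=60.2248
step 4: (k=4,j=0): S=35.6750, (K−S)⁺=61.5250, hold=60.7317 ⇒ V=61.5250 exercise | (k=4,j=1): S=50.5792, (K−S)⁺=46.6208, hold=45.8275 ⇒ V=46.6208 exercise | (k=4,j=2): S=71.7100, (K−S)⁺=25.4900, hold=26.8683 ⇒ V=26.8683 continue | (k=4,j=3): S=101.6688, (K−S)⁺=0.0000, hold=10.1130 ⇒ V=10.1130 continue | (k=4,j=4): S=144.1438, (K−S)⁺=0.0000, hold=1.8046 ⇒ V=1.8046 continue  boundary S*=50.5792
step 3: (k=3,j=0): S=42.4783, (K−S)⁺=54.7217, hold=53.9283 ⇒ V=54.7217 exercise | (k=3,j=1): S=60.2248, (K−S)⁺=36.9752, hold=36.8379 ⇒ V=36.9752 exercise | (k=3,j=2): S=85.3854, (K−S)⁺=11.8146, hold=18.6733 ⇒ V=18.6733 continue | (k=3,j=3): S=121.0575, (K−S)⁺=0.0000, hold=6.0755 ⇒ V=6.0755 continue  boundary S*=60.2248
step 2: (k=2,j=0): S=50.5792, (K−S)⁺=46.6208, hold=45.8275 ⇒ V=46.6208 exercise | (k=2,j=1): S=71.7100, (K−S)⁺=25.4900, hold=27.9615 ⇒ V=27.9615 continue | (k=2,j=2): S=101.6688, (K−S)⁺=0.0000, hold=12.5242 ⇒ V=12.5242 continue  boundary S*=50.5792
step 1: (k=1,j=0): S=60.2248, (K−S)⁺=36.9752, hold=37.3582 ⇒ V=37.3582 continue | (k=1,j=1): S=85.3854, (K−S)⁺=11.8146, hold=20.3849 ⇒ V=20.3849 continue  boundary S*=-
step 0: (k=0,j=0): S=71.7100, (K−S)⁺=25.4900, hold=28.9738 ⇒ V=28.9738 continue  boundary S*=-

price = 28.9738
boundary = - - 50.5792 60.2248 50.5792 60.2248 71.7100 60.2248
tree:
28.9738
37.3582 20.3849
46.6208 27.9615 12.5242
54.7217 36.9752 18.6733 6.0755
61.5250 46.6208 26.8683 10.1130 1.8046
67.2388 54.7217 36.9752 16.3769 3.4985 0.0000
72.0374 61.5250 46.6208 25.4900 6.7823 0.0000 0.0000
76.0675 67.2388 54.7217 36.9752 13.1484 0.0000 0.0000 0.0000
79.4521 72.0374 61.5250 46.6208 25.4900 0.0000 0.0000 0.0000 0.0000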